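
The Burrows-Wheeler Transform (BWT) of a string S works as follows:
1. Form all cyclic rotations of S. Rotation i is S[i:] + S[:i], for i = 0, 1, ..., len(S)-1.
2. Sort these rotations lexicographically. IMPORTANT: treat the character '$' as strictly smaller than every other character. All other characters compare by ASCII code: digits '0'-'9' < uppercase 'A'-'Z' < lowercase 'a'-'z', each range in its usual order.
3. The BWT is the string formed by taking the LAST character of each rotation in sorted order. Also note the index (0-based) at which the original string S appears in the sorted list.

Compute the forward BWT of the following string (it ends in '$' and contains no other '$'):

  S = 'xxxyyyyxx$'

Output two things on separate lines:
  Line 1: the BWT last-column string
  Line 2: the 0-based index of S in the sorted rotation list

Answer: xxy$xxyyyx
3

Derivation:
All 10 rotations (rotation i = S[i:]+S[:i]):
  rot[0] = xxxyyyyxx$
  rot[1] = xxyyyyxx$x
  rot[2] = xyyyyxx$xx
  rot[3] = yyyyxx$xxx
  rot[4] = yyyxx$xxxy
  rot[5] = yyxx$xxxyy
  rot[6] = yxx$xxxyyy
  rot[7] = xx$xxxyyyy
  rot[8] = x$xxxyyyyx
  rot[9] = $xxxyyyyxx
Sorted (with $ < everything):
  sorted[0] = $xxxyyyyxx  (last char: 'x')
  sorted[1] = x$xxxyyyyx  (last char: 'x')
  sorted[2] = xx$xxxyyyy  (last char: 'y')
  sorted[3] = xxxyyyyxx$  (last char: '$')
  sorted[4] = xxyyyyxx$x  (last char: 'x')
  sorted[5] = xyyyyxx$xx  (last char: 'x')
  sorted[6] = yxx$xxxyyy  (last char: 'y')
  sorted[7] = yyxx$xxxyy  (last char: 'y')
  sorted[8] = yyyxx$xxxy  (last char: 'y')
  sorted[9] = yyyyxx$xxx  (last char: 'x')
Last column: xxy$xxyyyx
Original string S is at sorted index 3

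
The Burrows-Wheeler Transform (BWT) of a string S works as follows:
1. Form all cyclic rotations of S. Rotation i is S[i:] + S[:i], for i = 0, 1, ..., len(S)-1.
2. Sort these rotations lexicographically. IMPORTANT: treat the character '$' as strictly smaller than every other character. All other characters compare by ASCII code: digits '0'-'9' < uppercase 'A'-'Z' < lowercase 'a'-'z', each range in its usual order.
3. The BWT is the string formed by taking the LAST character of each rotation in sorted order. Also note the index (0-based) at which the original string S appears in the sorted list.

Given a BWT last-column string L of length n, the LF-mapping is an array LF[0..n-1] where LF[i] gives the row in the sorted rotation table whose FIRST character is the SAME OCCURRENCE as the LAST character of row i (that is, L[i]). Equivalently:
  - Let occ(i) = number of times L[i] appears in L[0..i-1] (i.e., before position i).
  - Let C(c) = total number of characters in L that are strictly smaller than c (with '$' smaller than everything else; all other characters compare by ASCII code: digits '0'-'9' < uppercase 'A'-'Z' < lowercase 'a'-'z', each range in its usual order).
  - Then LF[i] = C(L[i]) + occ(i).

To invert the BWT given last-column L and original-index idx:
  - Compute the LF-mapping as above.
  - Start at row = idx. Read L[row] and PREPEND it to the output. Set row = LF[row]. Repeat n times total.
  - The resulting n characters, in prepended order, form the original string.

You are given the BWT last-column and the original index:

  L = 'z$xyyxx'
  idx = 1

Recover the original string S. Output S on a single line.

LF mapping: 6 0 1 4 5 2 3
Walk LF starting at row 1, prepending L[row]:
  step 1: row=1, L[1]='$', prepend. Next row=LF[1]=0
  step 2: row=0, L[0]='z', prepend. Next row=LF[0]=6
  step 3: row=6, L[6]='x', prepend. Next row=LF[6]=3
  step 4: row=3, L[3]='y', prepend. Next row=LF[3]=4
  step 5: row=4, L[4]='y', prepend. Next row=LF[4]=5
  step 6: row=5, L[5]='x', prepend. Next row=LF[5]=2
  step 7: row=2, L[2]='x', prepend. Next row=LF[2]=1
Reversed output: xxyyxz$

Answer: xxyyxz$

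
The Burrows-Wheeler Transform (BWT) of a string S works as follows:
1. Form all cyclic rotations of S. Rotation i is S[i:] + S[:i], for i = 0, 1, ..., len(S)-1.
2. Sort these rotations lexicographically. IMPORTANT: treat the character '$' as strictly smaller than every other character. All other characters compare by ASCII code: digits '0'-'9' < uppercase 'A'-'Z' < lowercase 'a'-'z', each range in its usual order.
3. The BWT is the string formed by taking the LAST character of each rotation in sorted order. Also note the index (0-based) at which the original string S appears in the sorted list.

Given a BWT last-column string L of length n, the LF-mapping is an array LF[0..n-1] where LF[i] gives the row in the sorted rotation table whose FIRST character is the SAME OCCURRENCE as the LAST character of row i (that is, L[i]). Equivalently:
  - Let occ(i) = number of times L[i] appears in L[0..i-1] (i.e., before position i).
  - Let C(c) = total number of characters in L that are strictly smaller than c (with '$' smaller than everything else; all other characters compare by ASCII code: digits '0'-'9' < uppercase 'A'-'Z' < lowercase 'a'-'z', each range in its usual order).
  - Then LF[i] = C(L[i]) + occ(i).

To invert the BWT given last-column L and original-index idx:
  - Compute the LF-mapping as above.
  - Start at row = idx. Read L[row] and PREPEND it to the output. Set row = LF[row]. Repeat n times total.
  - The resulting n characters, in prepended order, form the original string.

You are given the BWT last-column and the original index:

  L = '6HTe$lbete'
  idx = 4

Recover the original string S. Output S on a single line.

Answer: beetleTH6$

Derivation:
LF mapping: 1 2 3 5 0 8 4 6 9 7
Walk LF starting at row 4, prepending L[row]:
  step 1: row=4, L[4]='$', prepend. Next row=LF[4]=0
  step 2: row=0, L[0]='6', prepend. Next row=LF[0]=1
  step 3: row=1, L[1]='H', prepend. Next row=LF[1]=2
  step 4: row=2, L[2]='T', prepend. Next row=LF[2]=3
  step 5: row=3, L[3]='e', prepend. Next row=LF[3]=5
  step 6: row=5, L[5]='l', prepend. Next row=LF[5]=8
  step 7: row=8, L[8]='t', prepend. Next row=LF[8]=9
  step 8: row=9, L[9]='e', prepend. Next row=LF[9]=7
  step 9: row=7, L[7]='e', prepend. Next row=LF[7]=6
  step 10: row=6, L[6]='b', prepend. Next row=LF[6]=4
Reversed output: beetleTH6$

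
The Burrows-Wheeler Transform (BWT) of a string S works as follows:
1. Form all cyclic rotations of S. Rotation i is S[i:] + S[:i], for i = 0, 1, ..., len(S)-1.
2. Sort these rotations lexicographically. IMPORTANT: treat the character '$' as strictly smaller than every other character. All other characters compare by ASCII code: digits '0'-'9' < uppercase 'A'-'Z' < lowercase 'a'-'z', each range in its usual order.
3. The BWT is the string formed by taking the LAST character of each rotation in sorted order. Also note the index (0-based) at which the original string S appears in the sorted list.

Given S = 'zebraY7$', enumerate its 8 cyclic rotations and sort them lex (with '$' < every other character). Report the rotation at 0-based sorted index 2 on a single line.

Answer: Y7$zebra

Derivation:
All 8 rotations (rotation i = S[i:]+S[:i]):
  rot[0] = zebraY7$
  rot[1] = ebraY7$z
  rot[2] = braY7$ze
  rot[3] = raY7$zeb
  rot[4] = aY7$zebr
  rot[5] = Y7$zebra
  rot[6] = 7$zebraY
  rot[7] = $zebraY7
Sorted (with $ < everything):
  sorted[0] = $zebraY7
  sorted[1] = 7$zebraY
  sorted[2] = Y7$zebra
  sorted[3] = aY7$zebr
  sorted[4] = braY7$ze
  sorted[5] = ebraY7$z
  sorted[6] = raY7$zeb
  sorted[7] = zebraY7$
sorted[2] = Y7$zebra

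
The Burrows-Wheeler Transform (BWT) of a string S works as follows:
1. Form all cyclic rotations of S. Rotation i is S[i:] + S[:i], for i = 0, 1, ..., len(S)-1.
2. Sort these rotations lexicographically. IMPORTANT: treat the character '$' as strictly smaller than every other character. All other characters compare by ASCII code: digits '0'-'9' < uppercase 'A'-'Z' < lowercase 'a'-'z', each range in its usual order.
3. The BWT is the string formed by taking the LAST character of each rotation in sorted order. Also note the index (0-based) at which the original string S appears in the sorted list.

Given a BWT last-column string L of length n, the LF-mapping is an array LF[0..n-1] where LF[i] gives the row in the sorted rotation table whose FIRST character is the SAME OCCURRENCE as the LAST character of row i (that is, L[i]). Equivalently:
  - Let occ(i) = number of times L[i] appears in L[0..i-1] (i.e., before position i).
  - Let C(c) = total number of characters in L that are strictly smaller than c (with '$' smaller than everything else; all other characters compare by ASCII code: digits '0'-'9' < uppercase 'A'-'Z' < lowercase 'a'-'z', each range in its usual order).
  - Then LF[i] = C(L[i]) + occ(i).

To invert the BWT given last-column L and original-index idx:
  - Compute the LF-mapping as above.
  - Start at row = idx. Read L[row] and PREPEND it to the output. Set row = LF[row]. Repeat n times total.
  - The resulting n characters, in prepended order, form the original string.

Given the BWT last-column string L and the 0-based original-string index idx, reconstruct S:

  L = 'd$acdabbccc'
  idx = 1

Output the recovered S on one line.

Answer: aacbccdbcd$

Derivation:
LF mapping: 9 0 1 5 10 2 3 4 6 7 8
Walk LF starting at row 1, prepending L[row]:
  step 1: row=1, L[1]='$', prepend. Next row=LF[1]=0
  step 2: row=0, L[0]='d', prepend. Next row=LF[0]=9
  step 3: row=9, L[9]='c', prepend. Next row=LF[9]=7
  step 4: row=7, L[7]='b', prepend. Next row=LF[7]=4
  step 5: row=4, L[4]='d', prepend. Next row=LF[4]=10
  step 6: row=10, L[10]='c', prepend. Next row=LF[10]=8
  step 7: row=8, L[8]='c', prepend. Next row=LF[8]=6
  step 8: row=6, L[6]='b', prepend. Next row=LF[6]=3
  step 9: row=3, L[3]='c', prepend. Next row=LF[3]=5
  step 10: row=5, L[5]='a', prepend. Next row=LF[5]=2
  step 11: row=2, L[2]='a', prepend. Next row=LF[2]=1
Reversed output: aacbccdbcd$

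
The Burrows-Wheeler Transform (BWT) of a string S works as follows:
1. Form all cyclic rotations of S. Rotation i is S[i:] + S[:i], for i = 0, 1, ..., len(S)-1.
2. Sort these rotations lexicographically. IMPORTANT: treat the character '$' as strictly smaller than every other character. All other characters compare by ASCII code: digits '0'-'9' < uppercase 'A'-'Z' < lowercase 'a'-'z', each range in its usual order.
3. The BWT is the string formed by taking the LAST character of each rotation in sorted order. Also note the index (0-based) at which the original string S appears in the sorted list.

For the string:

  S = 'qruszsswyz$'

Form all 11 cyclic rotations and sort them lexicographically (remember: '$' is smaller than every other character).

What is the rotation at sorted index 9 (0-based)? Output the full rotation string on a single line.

Answer: z$qruszsswy

Derivation:
All 11 rotations (rotation i = S[i:]+S[:i]):
  rot[0] = qruszsswyz$
  rot[1] = ruszsswyz$q
  rot[2] = uszsswyz$qr
  rot[3] = szsswyz$qru
  rot[4] = zsswyz$qrus
  rot[5] = sswyz$qrusz
  rot[6] = swyz$qruszs
  rot[7] = wyz$qruszss
  rot[8] = yz$qruszssw
  rot[9] = z$qruszsswy
  rot[10] = $qruszsswyz
Sorted (with $ < everything):
  sorted[0] = $qruszsswyz
  sorted[1] = qruszsswyz$
  sorted[2] = ruszsswyz$q
  sorted[3] = sswyz$qrusz
  sorted[4] = swyz$qruszs
  sorted[5] = szsswyz$qru
  sorted[6] = uszsswyz$qr
  sorted[7] = wyz$qruszss
  sorted[8] = yz$qruszssw
  sorted[9] = z$qruszsswy
  sorted[10] = zsswyz$qrus
sorted[9] = z$qruszsswy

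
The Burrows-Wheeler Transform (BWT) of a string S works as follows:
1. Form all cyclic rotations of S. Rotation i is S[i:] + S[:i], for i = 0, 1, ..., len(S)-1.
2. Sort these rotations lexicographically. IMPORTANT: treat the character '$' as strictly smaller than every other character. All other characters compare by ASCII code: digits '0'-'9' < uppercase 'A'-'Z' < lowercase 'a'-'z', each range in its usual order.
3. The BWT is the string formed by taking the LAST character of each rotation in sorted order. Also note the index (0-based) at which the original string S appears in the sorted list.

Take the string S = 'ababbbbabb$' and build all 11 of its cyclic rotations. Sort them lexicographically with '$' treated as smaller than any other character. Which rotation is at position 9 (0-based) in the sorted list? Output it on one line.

Answer: bbbabb$abab

Derivation:
All 11 rotations (rotation i = S[i:]+S[:i]):
  rot[0] = ababbbbabb$
  rot[1] = babbbbabb$a
  rot[2] = abbbbabb$ab
  rot[3] = bbbbabb$aba
  rot[4] = bbbabb$abab
  rot[5] = bbabb$ababb
  rot[6] = babb$ababbb
  rot[7] = abb$ababbbb
  rot[8] = bb$ababbbba
  rot[9] = b$ababbbbab
  rot[10] = $ababbbbabb
Sorted (with $ < everything):
  sorted[0] = $ababbbbabb
  sorted[1] = ababbbbabb$
  sorted[2] = abb$ababbbb
  sorted[3] = abbbbabb$ab
  sorted[4] = b$ababbbbab
  sorted[5] = babb$ababbb
  sorted[6] = babbbbabb$a
  sorted[7] = bb$ababbbba
  sorted[8] = bbabb$ababb
  sorted[9] = bbbabb$abab
  sorted[10] = bbbbabb$aba
sorted[9] = bbbabb$abab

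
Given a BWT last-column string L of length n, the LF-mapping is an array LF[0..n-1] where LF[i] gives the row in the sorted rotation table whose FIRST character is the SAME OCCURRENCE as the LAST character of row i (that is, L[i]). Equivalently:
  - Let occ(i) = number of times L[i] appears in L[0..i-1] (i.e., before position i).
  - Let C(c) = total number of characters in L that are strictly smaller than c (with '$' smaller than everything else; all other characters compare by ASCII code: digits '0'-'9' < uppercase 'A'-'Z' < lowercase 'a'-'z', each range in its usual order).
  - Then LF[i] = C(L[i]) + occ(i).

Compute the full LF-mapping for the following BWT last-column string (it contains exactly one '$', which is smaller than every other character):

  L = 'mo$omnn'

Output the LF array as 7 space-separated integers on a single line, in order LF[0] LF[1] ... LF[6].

Char counts: '$':1, 'm':2, 'n':2, 'o':2
C (first-col start): C('$')=0, C('m')=1, C('n')=3, C('o')=5
L[0]='m': occ=0, LF[0]=C('m')+0=1+0=1
L[1]='o': occ=0, LF[1]=C('o')+0=5+0=5
L[2]='$': occ=0, LF[2]=C('$')+0=0+0=0
L[3]='o': occ=1, LF[3]=C('o')+1=5+1=6
L[4]='m': occ=1, LF[4]=C('m')+1=1+1=2
L[5]='n': occ=0, LF[5]=C('n')+0=3+0=3
L[6]='n': occ=1, LF[6]=C('n')+1=3+1=4

Answer: 1 5 0 6 2 3 4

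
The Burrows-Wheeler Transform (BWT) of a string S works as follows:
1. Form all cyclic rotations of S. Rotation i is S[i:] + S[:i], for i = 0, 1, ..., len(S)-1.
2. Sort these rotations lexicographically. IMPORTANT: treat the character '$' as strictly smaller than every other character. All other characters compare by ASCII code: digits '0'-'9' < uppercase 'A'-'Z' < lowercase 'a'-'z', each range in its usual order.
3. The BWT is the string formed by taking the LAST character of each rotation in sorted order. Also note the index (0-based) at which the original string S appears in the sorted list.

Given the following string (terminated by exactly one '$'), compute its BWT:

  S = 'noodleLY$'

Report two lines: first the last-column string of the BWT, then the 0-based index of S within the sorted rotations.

Answer: YeLold$on
6

Derivation:
All 9 rotations (rotation i = S[i:]+S[:i]):
  rot[0] = noodleLY$
  rot[1] = oodleLY$n
  rot[2] = odleLY$no
  rot[3] = dleLY$noo
  rot[4] = leLY$nood
  rot[5] = eLY$noodl
  rot[6] = LY$noodle
  rot[7] = Y$noodleL
  rot[8] = $noodleLY
Sorted (with $ < everything):
  sorted[0] = $noodleLY  (last char: 'Y')
  sorted[1] = LY$noodle  (last char: 'e')
  sorted[2] = Y$noodleL  (last char: 'L')
  sorted[3] = dleLY$noo  (last char: 'o')
  sorted[4] = eLY$noodl  (last char: 'l')
  sorted[5] = leLY$nood  (last char: 'd')
  sorted[6] = noodleLY$  (last char: '$')
  sorted[7] = odleLY$no  (last char: 'o')
  sorted[8] = oodleLY$n  (last char: 'n')
Last column: YeLold$on
Original string S is at sorted index 6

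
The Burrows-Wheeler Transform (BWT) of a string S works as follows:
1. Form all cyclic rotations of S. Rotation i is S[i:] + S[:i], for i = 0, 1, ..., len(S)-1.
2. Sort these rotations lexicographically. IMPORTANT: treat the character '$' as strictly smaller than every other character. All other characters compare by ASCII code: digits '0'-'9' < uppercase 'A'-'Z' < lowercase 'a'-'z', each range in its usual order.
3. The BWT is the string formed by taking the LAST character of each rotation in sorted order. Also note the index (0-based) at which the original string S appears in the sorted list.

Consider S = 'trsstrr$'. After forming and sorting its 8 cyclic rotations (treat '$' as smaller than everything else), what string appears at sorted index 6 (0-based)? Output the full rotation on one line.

All 8 rotations (rotation i = S[i:]+S[:i]):
  rot[0] = trsstrr$
  rot[1] = rsstrr$t
  rot[2] = sstrr$tr
  rot[3] = strr$trs
  rot[4] = trr$trss
  rot[5] = rr$trsst
  rot[6] = r$trsstr
  rot[7] = $trsstrr
Sorted (with $ < everything):
  sorted[0] = $trsstrr
  sorted[1] = r$trsstr
  sorted[2] = rr$trsst
  sorted[3] = rsstrr$t
  sorted[4] = sstrr$tr
  sorted[5] = strr$trs
  sorted[6] = trr$trss
  sorted[7] = trsstrr$
sorted[6] = trr$trss

Answer: trr$trss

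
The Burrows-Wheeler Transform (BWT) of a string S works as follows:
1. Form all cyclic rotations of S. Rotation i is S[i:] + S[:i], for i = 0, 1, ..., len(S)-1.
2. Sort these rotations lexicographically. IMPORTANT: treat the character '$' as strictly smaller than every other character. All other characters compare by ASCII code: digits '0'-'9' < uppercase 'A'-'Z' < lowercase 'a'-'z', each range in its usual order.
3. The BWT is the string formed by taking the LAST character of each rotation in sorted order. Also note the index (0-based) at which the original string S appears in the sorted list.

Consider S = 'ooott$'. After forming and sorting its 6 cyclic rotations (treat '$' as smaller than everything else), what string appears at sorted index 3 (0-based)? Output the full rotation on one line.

All 6 rotations (rotation i = S[i:]+S[:i]):
  rot[0] = ooott$
  rot[1] = oott$o
  rot[2] = ott$oo
  rot[3] = tt$ooo
  rot[4] = t$ooot
  rot[5] = $ooott
Sorted (with $ < everything):
  sorted[0] = $ooott
  sorted[1] = ooott$
  sorted[2] = oott$o
  sorted[3] = ott$oo
  sorted[4] = t$ooot
  sorted[5] = tt$ooo
sorted[3] = ott$oo

Answer: ott$oo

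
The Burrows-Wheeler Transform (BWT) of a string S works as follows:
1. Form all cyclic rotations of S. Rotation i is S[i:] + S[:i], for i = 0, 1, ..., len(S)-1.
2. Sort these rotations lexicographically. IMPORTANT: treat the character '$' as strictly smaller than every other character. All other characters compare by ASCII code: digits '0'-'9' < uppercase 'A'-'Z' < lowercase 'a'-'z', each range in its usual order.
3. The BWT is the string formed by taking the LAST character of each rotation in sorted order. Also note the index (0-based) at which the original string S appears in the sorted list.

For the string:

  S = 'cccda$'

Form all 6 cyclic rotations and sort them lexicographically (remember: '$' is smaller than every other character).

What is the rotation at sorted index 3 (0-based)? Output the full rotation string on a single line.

Answer: ccda$c

Derivation:
All 6 rotations (rotation i = S[i:]+S[:i]):
  rot[0] = cccda$
  rot[1] = ccda$c
  rot[2] = cda$cc
  rot[3] = da$ccc
  rot[4] = a$cccd
  rot[5] = $cccda
Sorted (with $ < everything):
  sorted[0] = $cccda
  sorted[1] = a$cccd
  sorted[2] = cccda$
  sorted[3] = ccda$c
  sorted[4] = cda$cc
  sorted[5] = da$ccc
sorted[3] = ccda$c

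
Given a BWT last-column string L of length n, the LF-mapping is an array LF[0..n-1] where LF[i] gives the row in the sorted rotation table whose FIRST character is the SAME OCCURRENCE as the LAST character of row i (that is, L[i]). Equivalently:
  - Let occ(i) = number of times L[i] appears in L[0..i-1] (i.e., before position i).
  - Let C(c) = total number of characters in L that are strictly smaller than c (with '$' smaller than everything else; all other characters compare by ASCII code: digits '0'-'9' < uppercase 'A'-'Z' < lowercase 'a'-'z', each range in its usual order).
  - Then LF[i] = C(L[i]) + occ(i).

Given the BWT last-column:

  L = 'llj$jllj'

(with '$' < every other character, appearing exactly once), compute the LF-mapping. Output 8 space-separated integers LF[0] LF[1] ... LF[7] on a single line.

Char counts: '$':1, 'j':3, 'l':4
C (first-col start): C('$')=0, C('j')=1, C('l')=4
L[0]='l': occ=0, LF[0]=C('l')+0=4+0=4
L[1]='l': occ=1, LF[1]=C('l')+1=4+1=5
L[2]='j': occ=0, LF[2]=C('j')+0=1+0=1
L[3]='$': occ=0, LF[3]=C('$')+0=0+0=0
L[4]='j': occ=1, LF[4]=C('j')+1=1+1=2
L[5]='l': occ=2, LF[5]=C('l')+2=4+2=6
L[6]='l': occ=3, LF[6]=C('l')+3=4+3=7
L[7]='j': occ=2, LF[7]=C('j')+2=1+2=3

Answer: 4 5 1 0 2 6 7 3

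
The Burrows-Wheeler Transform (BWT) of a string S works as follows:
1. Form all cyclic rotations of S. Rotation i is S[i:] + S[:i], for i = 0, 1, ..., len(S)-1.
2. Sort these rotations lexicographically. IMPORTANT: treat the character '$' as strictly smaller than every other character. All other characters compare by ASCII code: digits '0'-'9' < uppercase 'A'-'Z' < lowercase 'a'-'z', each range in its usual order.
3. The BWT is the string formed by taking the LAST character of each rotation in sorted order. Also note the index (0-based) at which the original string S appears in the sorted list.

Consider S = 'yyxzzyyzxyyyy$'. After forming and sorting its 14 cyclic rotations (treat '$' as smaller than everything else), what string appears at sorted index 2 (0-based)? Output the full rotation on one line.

Answer: xzzyyzxyyyy$yy

Derivation:
All 14 rotations (rotation i = S[i:]+S[:i]):
  rot[0] = yyxzzyyzxyyyy$
  rot[1] = yxzzyyzxyyyy$y
  rot[2] = xzzyyzxyyyy$yy
  rot[3] = zzyyzxyyyy$yyx
  rot[4] = zyyzxyyyy$yyxz
  rot[5] = yyzxyyyy$yyxzz
  rot[6] = yzxyyyy$yyxzzy
  rot[7] = zxyyyy$yyxzzyy
  rot[8] = xyyyy$yyxzzyyz
  rot[9] = yyyy$yyxzzyyzx
  rot[10] = yyy$yyxzzyyzxy
  rot[11] = yy$yyxzzyyzxyy
  rot[12] = y$yyxzzyyzxyyy
  rot[13] = $yyxzzyyzxyyyy
Sorted (with $ < everything):
  sorted[0] = $yyxzzyyzxyyyy
  sorted[1] = xyyyy$yyxzzyyz
  sorted[2] = xzzyyzxyyyy$yy
  sorted[3] = y$yyxzzyyzxyyy
  sorted[4] = yxzzyyzxyyyy$y
  sorted[5] = yy$yyxzzyyzxyy
  sorted[6] = yyxzzyyzxyyyy$
  sorted[7] = yyy$yyxzzyyzxy
  sorted[8] = yyyy$yyxzzyyzx
  sorted[9] = yyzxyyyy$yyxzz
  sorted[10] = yzxyyyy$yyxzzy
  sorted[11] = zxyyyy$yyxzzyy
  sorted[12] = zyyzxyyyy$yyxz
  sorted[13] = zzyyzxyyyy$yyx
sorted[2] = xzzyyzxyyyy$yy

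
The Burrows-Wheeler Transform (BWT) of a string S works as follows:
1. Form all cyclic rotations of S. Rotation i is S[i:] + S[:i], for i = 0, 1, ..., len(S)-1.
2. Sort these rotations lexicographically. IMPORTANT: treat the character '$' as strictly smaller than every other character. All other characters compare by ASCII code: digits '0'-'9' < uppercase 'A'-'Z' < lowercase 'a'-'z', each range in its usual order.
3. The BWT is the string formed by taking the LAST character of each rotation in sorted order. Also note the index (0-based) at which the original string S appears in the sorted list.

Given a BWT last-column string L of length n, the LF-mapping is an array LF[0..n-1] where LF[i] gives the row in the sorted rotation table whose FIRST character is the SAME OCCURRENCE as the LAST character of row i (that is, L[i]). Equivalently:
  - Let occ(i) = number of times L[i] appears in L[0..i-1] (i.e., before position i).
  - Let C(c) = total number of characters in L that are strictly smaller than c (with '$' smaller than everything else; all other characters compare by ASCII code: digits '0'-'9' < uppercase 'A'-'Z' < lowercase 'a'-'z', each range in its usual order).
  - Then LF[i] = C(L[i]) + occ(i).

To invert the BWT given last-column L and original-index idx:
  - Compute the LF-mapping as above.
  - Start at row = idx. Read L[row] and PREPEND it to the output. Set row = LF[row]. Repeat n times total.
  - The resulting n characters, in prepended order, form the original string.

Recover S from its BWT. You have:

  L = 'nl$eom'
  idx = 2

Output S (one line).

LF mapping: 4 2 0 1 5 3
Walk LF starting at row 2, prepending L[row]:
  step 1: row=2, L[2]='$', prepend. Next row=LF[2]=0
  step 2: row=0, L[0]='n', prepend. Next row=LF[0]=4
  step 3: row=4, L[4]='o', prepend. Next row=LF[4]=5
  step 4: row=5, L[5]='m', prepend. Next row=LF[5]=3
  step 5: row=3, L[3]='e', prepend. Next row=LF[3]=1
  step 6: row=1, L[1]='l', prepend. Next row=LF[1]=2
Reversed output: lemon$

Answer: lemon$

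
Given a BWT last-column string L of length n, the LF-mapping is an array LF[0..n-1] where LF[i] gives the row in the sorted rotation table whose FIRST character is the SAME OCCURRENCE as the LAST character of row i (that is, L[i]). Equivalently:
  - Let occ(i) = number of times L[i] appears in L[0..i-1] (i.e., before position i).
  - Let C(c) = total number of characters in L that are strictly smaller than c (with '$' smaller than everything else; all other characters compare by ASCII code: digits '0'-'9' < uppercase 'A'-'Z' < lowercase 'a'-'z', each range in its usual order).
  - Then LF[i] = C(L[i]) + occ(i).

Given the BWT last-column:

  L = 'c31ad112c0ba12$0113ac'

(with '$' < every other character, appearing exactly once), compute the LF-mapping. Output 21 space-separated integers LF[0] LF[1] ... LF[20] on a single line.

Answer: 17 11 3 13 20 4 5 9 18 1 16 14 6 10 0 2 7 8 12 15 19

Derivation:
Char counts: '$':1, '0':2, '1':6, '2':2, '3':2, 'a':3, 'b':1, 'c':3, 'd':1
C (first-col start): C('$')=0, C('0')=1, C('1')=3, C('2')=9, C('3')=11, C('a')=13, C('b')=16, C('c')=17, C('d')=20
L[0]='c': occ=0, LF[0]=C('c')+0=17+0=17
L[1]='3': occ=0, LF[1]=C('3')+0=11+0=11
L[2]='1': occ=0, LF[2]=C('1')+0=3+0=3
L[3]='a': occ=0, LF[3]=C('a')+0=13+0=13
L[4]='d': occ=0, LF[4]=C('d')+0=20+0=20
L[5]='1': occ=1, LF[5]=C('1')+1=3+1=4
L[6]='1': occ=2, LF[6]=C('1')+2=3+2=5
L[7]='2': occ=0, LF[7]=C('2')+0=9+0=9
L[8]='c': occ=1, LF[8]=C('c')+1=17+1=18
L[9]='0': occ=0, LF[9]=C('0')+0=1+0=1
L[10]='b': occ=0, LF[10]=C('b')+0=16+0=16
L[11]='a': occ=1, LF[11]=C('a')+1=13+1=14
L[12]='1': occ=3, LF[12]=C('1')+3=3+3=6
L[13]='2': occ=1, LF[13]=C('2')+1=9+1=10
L[14]='$': occ=0, LF[14]=C('$')+0=0+0=0
L[15]='0': occ=1, LF[15]=C('0')+1=1+1=2
L[16]='1': occ=4, LF[16]=C('1')+4=3+4=7
L[17]='1': occ=5, LF[17]=C('1')+5=3+5=8
L[18]='3': occ=1, LF[18]=C('3')+1=11+1=12
L[19]='a': occ=2, LF[19]=C('a')+2=13+2=15
L[20]='c': occ=2, LF[20]=C('c')+2=17+2=19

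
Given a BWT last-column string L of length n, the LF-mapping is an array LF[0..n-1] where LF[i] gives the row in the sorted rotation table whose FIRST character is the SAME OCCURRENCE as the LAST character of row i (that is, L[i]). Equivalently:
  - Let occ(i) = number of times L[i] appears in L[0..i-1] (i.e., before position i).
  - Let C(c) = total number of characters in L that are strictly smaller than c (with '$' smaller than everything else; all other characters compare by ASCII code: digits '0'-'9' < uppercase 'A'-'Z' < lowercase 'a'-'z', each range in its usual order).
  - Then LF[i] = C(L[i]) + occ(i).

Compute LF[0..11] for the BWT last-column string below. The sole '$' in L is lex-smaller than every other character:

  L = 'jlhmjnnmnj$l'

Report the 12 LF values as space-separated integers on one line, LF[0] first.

Answer: 2 5 1 7 3 9 10 8 11 4 0 6

Derivation:
Char counts: '$':1, 'h':1, 'j':3, 'l':2, 'm':2, 'n':3
C (first-col start): C('$')=0, C('h')=1, C('j')=2, C('l')=5, C('m')=7, C('n')=9
L[0]='j': occ=0, LF[0]=C('j')+0=2+0=2
L[1]='l': occ=0, LF[1]=C('l')+0=5+0=5
L[2]='h': occ=0, LF[2]=C('h')+0=1+0=1
L[3]='m': occ=0, LF[3]=C('m')+0=7+0=7
L[4]='j': occ=1, LF[4]=C('j')+1=2+1=3
L[5]='n': occ=0, LF[5]=C('n')+0=9+0=9
L[6]='n': occ=1, LF[6]=C('n')+1=9+1=10
L[7]='m': occ=1, LF[7]=C('m')+1=7+1=8
L[8]='n': occ=2, LF[8]=C('n')+2=9+2=11
L[9]='j': occ=2, LF[9]=C('j')+2=2+2=4
L[10]='$': occ=0, LF[10]=C('$')+0=0+0=0
L[11]='l': occ=1, LF[11]=C('l')+1=5+1=6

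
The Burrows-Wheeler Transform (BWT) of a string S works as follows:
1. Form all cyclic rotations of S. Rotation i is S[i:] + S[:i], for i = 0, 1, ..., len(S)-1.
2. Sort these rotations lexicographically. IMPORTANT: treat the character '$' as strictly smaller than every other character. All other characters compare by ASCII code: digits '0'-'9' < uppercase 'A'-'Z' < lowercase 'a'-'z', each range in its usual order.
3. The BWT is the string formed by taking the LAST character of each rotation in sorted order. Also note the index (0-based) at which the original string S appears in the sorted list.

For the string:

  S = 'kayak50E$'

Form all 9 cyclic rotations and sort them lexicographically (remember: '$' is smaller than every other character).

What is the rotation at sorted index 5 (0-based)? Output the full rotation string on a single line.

Answer: ayak50E$k

Derivation:
All 9 rotations (rotation i = S[i:]+S[:i]):
  rot[0] = kayak50E$
  rot[1] = ayak50E$k
  rot[2] = yak50E$ka
  rot[3] = ak50E$kay
  rot[4] = k50E$kaya
  rot[5] = 50E$kayak
  rot[6] = 0E$kayak5
  rot[7] = E$kayak50
  rot[8] = $kayak50E
Sorted (with $ < everything):
  sorted[0] = $kayak50E
  sorted[1] = 0E$kayak5
  sorted[2] = 50E$kayak
  sorted[3] = E$kayak50
  sorted[4] = ak50E$kay
  sorted[5] = ayak50E$k
  sorted[6] = k50E$kaya
  sorted[7] = kayak50E$
  sorted[8] = yak50E$ka
sorted[5] = ayak50E$k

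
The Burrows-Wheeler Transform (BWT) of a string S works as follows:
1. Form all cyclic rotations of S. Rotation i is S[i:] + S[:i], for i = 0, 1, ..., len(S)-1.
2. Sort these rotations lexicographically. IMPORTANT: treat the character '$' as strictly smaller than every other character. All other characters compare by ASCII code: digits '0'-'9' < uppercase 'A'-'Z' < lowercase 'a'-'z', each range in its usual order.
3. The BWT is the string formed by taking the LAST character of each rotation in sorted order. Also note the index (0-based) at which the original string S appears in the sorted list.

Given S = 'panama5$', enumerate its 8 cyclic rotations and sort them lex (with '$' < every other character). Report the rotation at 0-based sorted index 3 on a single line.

Answer: ama5$pan

Derivation:
All 8 rotations (rotation i = S[i:]+S[:i]):
  rot[0] = panama5$
  rot[1] = anama5$p
  rot[2] = nama5$pa
  rot[3] = ama5$pan
  rot[4] = ma5$pana
  rot[5] = a5$panam
  rot[6] = 5$panama
  rot[7] = $panama5
Sorted (with $ < everything):
  sorted[0] = $panama5
  sorted[1] = 5$panama
  sorted[2] = a5$panam
  sorted[3] = ama5$pan
  sorted[4] = anama5$p
  sorted[5] = ma5$pana
  sorted[6] = nama5$pa
  sorted[7] = panama5$
sorted[3] = ama5$pan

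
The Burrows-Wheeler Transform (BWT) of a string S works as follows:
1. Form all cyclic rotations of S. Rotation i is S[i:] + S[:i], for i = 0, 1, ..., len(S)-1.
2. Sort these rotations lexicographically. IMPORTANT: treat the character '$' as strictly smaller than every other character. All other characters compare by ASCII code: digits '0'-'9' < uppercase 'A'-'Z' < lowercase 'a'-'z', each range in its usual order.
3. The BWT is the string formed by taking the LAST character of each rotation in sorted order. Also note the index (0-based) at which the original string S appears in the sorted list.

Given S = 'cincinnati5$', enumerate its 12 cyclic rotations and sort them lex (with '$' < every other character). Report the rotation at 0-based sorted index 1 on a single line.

Answer: 5$cincinnati

Derivation:
All 12 rotations (rotation i = S[i:]+S[:i]):
  rot[0] = cincinnati5$
  rot[1] = incinnati5$c
  rot[2] = ncinnati5$ci
  rot[3] = cinnati5$cin
  rot[4] = innati5$cinc
  rot[5] = nnati5$cinci
  rot[6] = nati5$cincin
  rot[7] = ati5$cincinn
  rot[8] = ti5$cincinna
  rot[9] = i5$cincinnat
  rot[10] = 5$cincinnati
  rot[11] = $cincinnati5
Sorted (with $ < everything):
  sorted[0] = $cincinnati5
  sorted[1] = 5$cincinnati
  sorted[2] = ati5$cincinn
  sorted[3] = cincinnati5$
  sorted[4] = cinnati5$cin
  sorted[5] = i5$cincinnat
  sorted[6] = incinnati5$c
  sorted[7] = innati5$cinc
  sorted[8] = nati5$cincin
  sorted[9] = ncinnati5$ci
  sorted[10] = nnati5$cinci
  sorted[11] = ti5$cincinna
sorted[1] = 5$cincinnati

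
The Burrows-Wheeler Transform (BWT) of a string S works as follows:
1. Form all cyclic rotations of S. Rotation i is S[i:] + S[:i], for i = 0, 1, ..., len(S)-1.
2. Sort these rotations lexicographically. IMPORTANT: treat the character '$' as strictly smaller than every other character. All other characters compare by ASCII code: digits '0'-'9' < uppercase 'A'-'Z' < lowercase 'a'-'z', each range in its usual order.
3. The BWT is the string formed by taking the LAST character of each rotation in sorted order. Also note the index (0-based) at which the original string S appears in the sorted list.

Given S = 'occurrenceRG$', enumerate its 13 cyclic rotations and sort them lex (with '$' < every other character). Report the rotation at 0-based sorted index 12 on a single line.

Answer: urrenceRG$occ

Derivation:
All 13 rotations (rotation i = S[i:]+S[:i]):
  rot[0] = occurrenceRG$
  rot[1] = ccurrenceRG$o
  rot[2] = currenceRG$oc
  rot[3] = urrenceRG$occ
  rot[4] = rrenceRG$occu
  rot[5] = renceRG$occur
  rot[6] = enceRG$occurr
  rot[7] = nceRG$occurre
  rot[8] = ceRG$occurren
  rot[9] = eRG$occurrenc
  rot[10] = RG$occurrence
  rot[11] = G$occurrenceR
  rot[12] = $occurrenceRG
Sorted (with $ < everything):
  sorted[0] = $occurrenceRG
  sorted[1] = G$occurrenceR
  sorted[2] = RG$occurrence
  sorted[3] = ccurrenceRG$o
  sorted[4] = ceRG$occurren
  sorted[5] = currenceRG$oc
  sorted[6] = eRG$occurrenc
  sorted[7] = enceRG$occurr
  sorted[8] = nceRG$occurre
  sorted[9] = occurrenceRG$
  sorted[10] = renceRG$occur
  sorted[11] = rrenceRG$occu
  sorted[12] = urrenceRG$occ
sorted[12] = urrenceRG$occ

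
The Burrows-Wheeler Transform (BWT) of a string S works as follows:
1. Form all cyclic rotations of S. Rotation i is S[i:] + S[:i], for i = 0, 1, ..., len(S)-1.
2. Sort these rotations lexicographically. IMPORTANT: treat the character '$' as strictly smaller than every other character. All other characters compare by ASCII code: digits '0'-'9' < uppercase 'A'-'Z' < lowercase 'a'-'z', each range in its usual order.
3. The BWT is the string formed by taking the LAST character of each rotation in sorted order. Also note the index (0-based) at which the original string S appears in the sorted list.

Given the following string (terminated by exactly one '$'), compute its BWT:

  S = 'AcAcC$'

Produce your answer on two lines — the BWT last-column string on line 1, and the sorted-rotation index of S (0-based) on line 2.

Answer: C$ccAA
1

Derivation:
All 6 rotations (rotation i = S[i:]+S[:i]):
  rot[0] = AcAcC$
  rot[1] = cAcC$A
  rot[2] = AcC$Ac
  rot[3] = cC$AcA
  rot[4] = C$AcAc
  rot[5] = $AcAcC
Sorted (with $ < everything):
  sorted[0] = $AcAcC  (last char: 'C')
  sorted[1] = AcAcC$  (last char: '$')
  sorted[2] = AcC$Ac  (last char: 'c')
  sorted[3] = C$AcAc  (last char: 'c')
  sorted[4] = cAcC$A  (last char: 'A')
  sorted[5] = cC$AcA  (last char: 'A')
Last column: C$ccAA
Original string S is at sorted index 1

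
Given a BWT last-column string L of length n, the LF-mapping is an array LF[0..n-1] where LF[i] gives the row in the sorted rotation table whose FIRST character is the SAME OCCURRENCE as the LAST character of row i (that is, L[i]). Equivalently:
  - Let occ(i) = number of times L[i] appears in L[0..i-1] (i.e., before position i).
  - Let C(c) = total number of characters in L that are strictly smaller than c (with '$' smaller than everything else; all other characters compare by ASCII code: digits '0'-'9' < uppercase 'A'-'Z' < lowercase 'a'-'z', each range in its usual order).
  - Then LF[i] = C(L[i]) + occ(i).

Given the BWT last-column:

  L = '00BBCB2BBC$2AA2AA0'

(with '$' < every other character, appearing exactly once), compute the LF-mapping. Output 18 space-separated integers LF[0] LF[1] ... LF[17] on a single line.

Char counts: '$':1, '0':3, '2':3, 'A':4, 'B':5, 'C':2
C (first-col start): C('$')=0, C('0')=1, C('2')=4, C('A')=7, C('B')=11, C('C')=16
L[0]='0': occ=0, LF[0]=C('0')+0=1+0=1
L[1]='0': occ=1, LF[1]=C('0')+1=1+1=2
L[2]='B': occ=0, LF[2]=C('B')+0=11+0=11
L[3]='B': occ=1, LF[3]=C('B')+1=11+1=12
L[4]='C': occ=0, LF[4]=C('C')+0=16+0=16
L[5]='B': occ=2, LF[5]=C('B')+2=11+2=13
L[6]='2': occ=0, LF[6]=C('2')+0=4+0=4
L[7]='B': occ=3, LF[7]=C('B')+3=11+3=14
L[8]='B': occ=4, LF[8]=C('B')+4=11+4=15
L[9]='C': occ=1, LF[9]=C('C')+1=16+1=17
L[10]='$': occ=0, LF[10]=C('$')+0=0+0=0
L[11]='2': occ=1, LF[11]=C('2')+1=4+1=5
L[12]='A': occ=0, LF[12]=C('A')+0=7+0=7
L[13]='A': occ=1, LF[13]=C('A')+1=7+1=8
L[14]='2': occ=2, LF[14]=C('2')+2=4+2=6
L[15]='A': occ=2, LF[15]=C('A')+2=7+2=9
L[16]='A': occ=3, LF[16]=C('A')+3=7+3=10
L[17]='0': occ=2, LF[17]=C('0')+2=1+2=3

Answer: 1 2 11 12 16 13 4 14 15 17 0 5 7 8 6 9 10 3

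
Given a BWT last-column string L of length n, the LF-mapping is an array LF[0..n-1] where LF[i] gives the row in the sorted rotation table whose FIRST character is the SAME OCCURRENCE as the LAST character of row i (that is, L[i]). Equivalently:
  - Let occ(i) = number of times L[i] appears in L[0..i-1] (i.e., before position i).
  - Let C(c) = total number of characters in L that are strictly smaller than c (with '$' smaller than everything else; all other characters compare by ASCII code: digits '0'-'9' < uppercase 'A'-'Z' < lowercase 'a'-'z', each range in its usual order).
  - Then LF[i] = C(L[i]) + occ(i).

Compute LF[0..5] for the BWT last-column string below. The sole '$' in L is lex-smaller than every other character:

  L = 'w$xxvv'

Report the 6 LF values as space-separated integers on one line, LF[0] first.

Char counts: '$':1, 'v':2, 'w':1, 'x':2
C (first-col start): C('$')=0, C('v')=1, C('w')=3, C('x')=4
L[0]='w': occ=0, LF[0]=C('w')+0=3+0=3
L[1]='$': occ=0, LF[1]=C('$')+0=0+0=0
L[2]='x': occ=0, LF[2]=C('x')+0=4+0=4
L[3]='x': occ=1, LF[3]=C('x')+1=4+1=5
L[4]='v': occ=0, LF[4]=C('v')+0=1+0=1
L[5]='v': occ=1, LF[5]=C('v')+1=1+1=2

Answer: 3 0 4 5 1 2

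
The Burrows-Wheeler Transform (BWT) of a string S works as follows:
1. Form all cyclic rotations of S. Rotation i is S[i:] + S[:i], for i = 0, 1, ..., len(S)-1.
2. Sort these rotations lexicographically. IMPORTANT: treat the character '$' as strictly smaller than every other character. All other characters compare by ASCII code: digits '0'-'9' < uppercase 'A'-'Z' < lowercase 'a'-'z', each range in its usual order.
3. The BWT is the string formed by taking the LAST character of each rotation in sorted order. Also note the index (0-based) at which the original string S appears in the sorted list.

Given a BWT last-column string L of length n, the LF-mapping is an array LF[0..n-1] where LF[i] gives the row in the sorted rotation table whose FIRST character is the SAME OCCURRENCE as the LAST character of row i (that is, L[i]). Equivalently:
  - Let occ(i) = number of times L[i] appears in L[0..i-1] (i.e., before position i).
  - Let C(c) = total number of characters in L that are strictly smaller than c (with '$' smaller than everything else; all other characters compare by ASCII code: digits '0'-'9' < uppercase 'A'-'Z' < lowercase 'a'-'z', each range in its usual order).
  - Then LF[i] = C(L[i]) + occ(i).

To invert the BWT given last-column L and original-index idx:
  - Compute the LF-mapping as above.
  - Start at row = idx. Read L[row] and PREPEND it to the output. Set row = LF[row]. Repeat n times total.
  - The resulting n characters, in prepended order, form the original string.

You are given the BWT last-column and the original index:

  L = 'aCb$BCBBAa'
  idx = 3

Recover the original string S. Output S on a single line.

Answer: BCCAabBBa$

Derivation:
LF mapping: 7 5 9 0 2 6 3 4 1 8
Walk LF starting at row 3, prepending L[row]:
  step 1: row=3, L[3]='$', prepend. Next row=LF[3]=0
  step 2: row=0, L[0]='a', prepend. Next row=LF[0]=7
  step 3: row=7, L[7]='B', prepend. Next row=LF[7]=4
  step 4: row=4, L[4]='B', prepend. Next row=LF[4]=2
  step 5: row=2, L[2]='b', prepend. Next row=LF[2]=9
  step 6: row=9, L[9]='a', prepend. Next row=LF[9]=8
  step 7: row=8, L[8]='A', prepend. Next row=LF[8]=1
  step 8: row=1, L[1]='C', prepend. Next row=LF[1]=5
  step 9: row=5, L[5]='C', prepend. Next row=LF[5]=6
  step 10: row=6, L[6]='B', prepend. Next row=LF[6]=3
Reversed output: BCCAabBBa$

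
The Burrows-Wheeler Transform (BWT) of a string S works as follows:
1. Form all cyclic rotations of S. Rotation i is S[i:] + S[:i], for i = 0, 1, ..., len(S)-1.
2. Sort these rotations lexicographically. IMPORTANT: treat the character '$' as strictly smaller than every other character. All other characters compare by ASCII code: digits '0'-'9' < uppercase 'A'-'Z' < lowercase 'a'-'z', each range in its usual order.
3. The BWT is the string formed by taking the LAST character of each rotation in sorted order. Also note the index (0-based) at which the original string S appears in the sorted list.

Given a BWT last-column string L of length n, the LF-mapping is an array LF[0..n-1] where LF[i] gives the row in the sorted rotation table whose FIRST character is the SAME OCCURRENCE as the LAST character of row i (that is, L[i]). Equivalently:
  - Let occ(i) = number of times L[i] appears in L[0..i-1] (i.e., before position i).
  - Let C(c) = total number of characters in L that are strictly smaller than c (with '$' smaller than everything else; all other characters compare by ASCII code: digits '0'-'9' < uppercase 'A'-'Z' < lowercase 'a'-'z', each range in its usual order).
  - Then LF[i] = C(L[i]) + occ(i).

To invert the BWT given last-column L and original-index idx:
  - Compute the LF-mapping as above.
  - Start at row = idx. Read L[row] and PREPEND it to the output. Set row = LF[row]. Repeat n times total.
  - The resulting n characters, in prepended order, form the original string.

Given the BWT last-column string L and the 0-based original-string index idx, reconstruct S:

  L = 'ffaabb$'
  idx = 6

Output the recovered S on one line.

Answer: faabbf$

Derivation:
LF mapping: 5 6 1 2 3 4 0
Walk LF starting at row 6, prepending L[row]:
  step 1: row=6, L[6]='$', prepend. Next row=LF[6]=0
  step 2: row=0, L[0]='f', prepend. Next row=LF[0]=5
  step 3: row=5, L[5]='b', prepend. Next row=LF[5]=4
  step 4: row=4, L[4]='b', prepend. Next row=LF[4]=3
  step 5: row=3, L[3]='a', prepend. Next row=LF[3]=2
  step 6: row=2, L[2]='a', prepend. Next row=LF[2]=1
  step 7: row=1, L[1]='f', prepend. Next row=LF[1]=6
Reversed output: faabbf$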